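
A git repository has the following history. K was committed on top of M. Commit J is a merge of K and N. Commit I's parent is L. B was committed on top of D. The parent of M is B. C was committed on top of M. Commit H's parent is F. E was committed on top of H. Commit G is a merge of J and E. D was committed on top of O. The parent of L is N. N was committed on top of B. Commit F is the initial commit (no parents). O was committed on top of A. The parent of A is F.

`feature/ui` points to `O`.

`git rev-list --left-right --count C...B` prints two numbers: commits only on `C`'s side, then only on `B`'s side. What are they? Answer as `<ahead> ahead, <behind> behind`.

Reachable from C: {A, B, C, D, F, M, O}.
Reachable from B: {A, B, D, F, O}.
Only in C's history (ahead): {C, M} — 2.
Only in B's history (behind): {} — 0.

2 ahead, 0 behind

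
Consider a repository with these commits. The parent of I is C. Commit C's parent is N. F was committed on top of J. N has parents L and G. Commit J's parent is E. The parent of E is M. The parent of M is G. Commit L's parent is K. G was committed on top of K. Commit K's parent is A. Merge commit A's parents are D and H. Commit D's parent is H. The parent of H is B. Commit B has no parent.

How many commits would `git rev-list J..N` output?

Reachable from N: {A, B, D, G, H, K, L, N}.
Reachable from J: {A, B, D, E, G, H, J, K, M}.
In N's history but not J's: {L, N} — 2 commits.

2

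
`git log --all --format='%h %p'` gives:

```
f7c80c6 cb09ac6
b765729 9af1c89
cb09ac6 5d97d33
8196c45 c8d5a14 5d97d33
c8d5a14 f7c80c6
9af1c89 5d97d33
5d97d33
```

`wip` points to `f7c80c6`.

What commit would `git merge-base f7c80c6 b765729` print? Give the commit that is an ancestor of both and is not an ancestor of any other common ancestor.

Ancestors of f7c80c6: {5d97d33, cb09ac6, f7c80c6}.
Ancestors of b765729: {5d97d33, 9af1c89, b765729}.
Common ancestors: {5d97d33}.
The only common ancestor is 5d97d33, so it is the merge base.

5d97d33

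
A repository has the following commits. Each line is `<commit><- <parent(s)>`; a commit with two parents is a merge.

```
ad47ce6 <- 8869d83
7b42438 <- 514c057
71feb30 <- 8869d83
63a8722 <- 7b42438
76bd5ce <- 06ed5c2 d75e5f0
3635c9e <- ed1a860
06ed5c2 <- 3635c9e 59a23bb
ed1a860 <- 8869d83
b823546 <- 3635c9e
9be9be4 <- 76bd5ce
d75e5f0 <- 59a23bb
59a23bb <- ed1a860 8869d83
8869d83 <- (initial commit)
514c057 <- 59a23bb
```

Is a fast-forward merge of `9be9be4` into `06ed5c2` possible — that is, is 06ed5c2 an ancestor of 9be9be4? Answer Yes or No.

Yes

A fast-forward from 06ed5c2 to 9be9be4 is possible iff 06ed5c2 is an ancestor of 9be9be4.
Ancestors of 9be9be4: {06ed5c2, 3635c9e, 59a23bb, 76bd5ce, 8869d83, 9be9be4, d75e5f0, ed1a860}.
06ed5c2 is among them, so fast-forward is possible.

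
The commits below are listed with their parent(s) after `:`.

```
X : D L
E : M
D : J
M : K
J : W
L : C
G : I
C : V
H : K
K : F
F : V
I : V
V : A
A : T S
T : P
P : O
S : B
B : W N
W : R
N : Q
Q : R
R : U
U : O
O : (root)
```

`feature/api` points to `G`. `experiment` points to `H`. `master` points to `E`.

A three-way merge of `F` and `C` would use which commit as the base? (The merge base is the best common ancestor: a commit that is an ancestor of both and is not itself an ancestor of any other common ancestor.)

Ancestors of F: {A, B, F, N, O, P, Q, R, S, T, U, V, W}.
Ancestors of C: {A, B, C, N, O, P, Q, R, S, T, U, V, W}.
Common ancestors: {A, B, N, O, P, Q, R, S, T, U, V, W}.
Among these, V is not an ancestor of any other common ancestor — it is the merge base.

V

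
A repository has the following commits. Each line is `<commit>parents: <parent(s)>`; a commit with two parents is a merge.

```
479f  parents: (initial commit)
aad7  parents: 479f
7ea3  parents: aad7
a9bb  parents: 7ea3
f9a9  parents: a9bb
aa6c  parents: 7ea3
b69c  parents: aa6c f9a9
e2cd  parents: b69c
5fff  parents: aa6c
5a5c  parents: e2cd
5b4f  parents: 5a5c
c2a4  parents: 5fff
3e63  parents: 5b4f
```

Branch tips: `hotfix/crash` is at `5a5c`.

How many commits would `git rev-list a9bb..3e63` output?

7

Reachable from 3e63: {3e63, 479f, 5a5c, 5b4f, 7ea3, a9bb, aa6c, aad7, b69c, e2cd, f9a9}.
Reachable from a9bb: {479f, 7ea3, a9bb, aad7}.
In 3e63's history but not a9bb's: {3e63, 5a5c, 5b4f, aa6c, b69c, e2cd, f9a9} — 7 commits.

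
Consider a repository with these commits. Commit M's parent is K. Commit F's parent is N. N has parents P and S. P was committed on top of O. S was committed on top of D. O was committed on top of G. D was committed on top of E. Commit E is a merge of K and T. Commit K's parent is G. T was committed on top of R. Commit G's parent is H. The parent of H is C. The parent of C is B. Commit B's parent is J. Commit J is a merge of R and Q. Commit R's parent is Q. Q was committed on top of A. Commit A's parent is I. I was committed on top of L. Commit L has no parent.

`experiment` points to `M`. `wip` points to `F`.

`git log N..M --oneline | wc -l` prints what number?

1

Reachable from M: {A, B, C, G, H, I, J, K, L, M, Q, R}.
Reachable from N: {A, B, C, D, E, G, H, I, J, K, L, N, O, P, Q, R, S, T}.
In M's history but not N's: {M} — 1 commit.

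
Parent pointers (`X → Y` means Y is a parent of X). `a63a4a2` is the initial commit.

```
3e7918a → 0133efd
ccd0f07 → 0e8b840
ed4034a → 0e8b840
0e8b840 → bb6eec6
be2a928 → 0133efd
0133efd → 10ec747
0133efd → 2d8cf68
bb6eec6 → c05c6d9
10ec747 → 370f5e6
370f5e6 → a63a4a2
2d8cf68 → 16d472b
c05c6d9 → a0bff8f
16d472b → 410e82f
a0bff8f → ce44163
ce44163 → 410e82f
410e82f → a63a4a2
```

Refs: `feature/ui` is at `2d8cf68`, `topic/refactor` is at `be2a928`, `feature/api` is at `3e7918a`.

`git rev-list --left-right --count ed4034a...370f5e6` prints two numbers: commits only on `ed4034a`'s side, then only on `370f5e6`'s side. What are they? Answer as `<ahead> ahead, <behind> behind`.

7 ahead, 1 behind

Reachable from ed4034a: {0e8b840, 410e82f, a0bff8f, a63a4a2, bb6eec6, c05c6d9, ce44163, ed4034a}.
Reachable from 370f5e6: {370f5e6, a63a4a2}.
Only in ed4034a's history (ahead): {0e8b840, 410e82f, a0bff8f, bb6eec6, c05c6d9, ce44163, ed4034a} — 7.
Only in 370f5e6's history (behind): {370f5e6} — 1.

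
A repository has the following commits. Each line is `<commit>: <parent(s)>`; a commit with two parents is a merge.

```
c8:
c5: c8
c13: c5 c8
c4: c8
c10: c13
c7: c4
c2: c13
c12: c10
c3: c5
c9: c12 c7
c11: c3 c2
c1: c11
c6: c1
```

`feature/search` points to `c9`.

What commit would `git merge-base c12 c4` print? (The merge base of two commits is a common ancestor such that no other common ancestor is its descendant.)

Ancestors of c12: {c10, c12, c13, c5, c8}.
Ancestors of c4: {c4, c8}.
Common ancestors: {c8}.
The only common ancestor is c8, so it is the merge base.

c8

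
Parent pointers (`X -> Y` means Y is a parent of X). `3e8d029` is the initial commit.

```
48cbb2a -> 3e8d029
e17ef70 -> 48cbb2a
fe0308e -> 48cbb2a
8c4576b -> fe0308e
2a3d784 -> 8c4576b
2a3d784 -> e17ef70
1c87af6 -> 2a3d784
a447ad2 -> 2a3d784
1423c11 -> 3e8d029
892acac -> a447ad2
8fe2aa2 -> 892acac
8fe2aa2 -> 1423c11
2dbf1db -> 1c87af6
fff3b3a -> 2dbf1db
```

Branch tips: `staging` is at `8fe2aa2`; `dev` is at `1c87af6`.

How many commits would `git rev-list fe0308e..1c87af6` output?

4

Reachable from 1c87af6: {1c87af6, 2a3d784, 3e8d029, 48cbb2a, 8c4576b, e17ef70, fe0308e}.
Reachable from fe0308e: {3e8d029, 48cbb2a, fe0308e}.
In 1c87af6's history but not fe0308e's: {1c87af6, 2a3d784, 8c4576b, e17ef70} — 4 commits.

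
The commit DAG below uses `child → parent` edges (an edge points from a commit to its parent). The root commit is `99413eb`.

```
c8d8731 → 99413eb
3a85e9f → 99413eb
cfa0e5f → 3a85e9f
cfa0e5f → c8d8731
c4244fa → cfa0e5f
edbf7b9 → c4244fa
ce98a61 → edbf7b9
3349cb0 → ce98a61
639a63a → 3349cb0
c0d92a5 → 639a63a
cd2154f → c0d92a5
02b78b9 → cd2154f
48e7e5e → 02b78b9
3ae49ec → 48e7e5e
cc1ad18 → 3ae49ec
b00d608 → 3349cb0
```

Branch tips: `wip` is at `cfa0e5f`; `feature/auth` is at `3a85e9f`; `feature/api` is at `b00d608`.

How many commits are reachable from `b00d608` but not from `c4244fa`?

Reachable from b00d608: {3349cb0, 3a85e9f, 99413eb, b00d608, c4244fa, c8d8731, ce98a61, cfa0e5f, edbf7b9}.
Reachable from c4244fa: {3a85e9f, 99413eb, c4244fa, c8d8731, cfa0e5f}.
In b00d608's history but not c4244fa's: {3349cb0, b00d608, ce98a61, edbf7b9} — 4 commits.

4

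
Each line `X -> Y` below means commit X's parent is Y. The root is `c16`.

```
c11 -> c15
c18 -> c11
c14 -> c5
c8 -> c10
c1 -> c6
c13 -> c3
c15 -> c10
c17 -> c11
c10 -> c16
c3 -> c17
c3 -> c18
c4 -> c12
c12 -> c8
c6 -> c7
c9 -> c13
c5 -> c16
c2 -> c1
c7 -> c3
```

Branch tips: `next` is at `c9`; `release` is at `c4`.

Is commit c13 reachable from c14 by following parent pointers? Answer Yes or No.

Ancestors of c14: {c14, c16, c5}.
c13 is not in that set, so it is not an ancestor of c14.

No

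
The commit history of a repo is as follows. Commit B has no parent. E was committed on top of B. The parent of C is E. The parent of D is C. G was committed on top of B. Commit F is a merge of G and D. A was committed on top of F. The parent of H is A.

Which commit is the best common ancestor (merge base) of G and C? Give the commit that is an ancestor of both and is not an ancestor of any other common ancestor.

B

Ancestors of G: {B, G}.
Ancestors of C: {B, C, E}.
Common ancestors: {B}.
The only common ancestor is B, so it is the merge base.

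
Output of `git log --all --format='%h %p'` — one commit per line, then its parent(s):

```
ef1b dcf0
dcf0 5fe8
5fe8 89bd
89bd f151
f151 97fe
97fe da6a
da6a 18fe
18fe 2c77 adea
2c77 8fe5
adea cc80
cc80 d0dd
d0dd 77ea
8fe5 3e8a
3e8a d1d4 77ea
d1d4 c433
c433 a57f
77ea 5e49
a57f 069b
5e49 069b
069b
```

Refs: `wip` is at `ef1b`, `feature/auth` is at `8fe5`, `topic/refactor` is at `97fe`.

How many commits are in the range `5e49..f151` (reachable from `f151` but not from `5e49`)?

14

Reachable from f151: {069b, 18fe, 2c77, 3e8a, 5e49, 77ea, 8fe5, 97fe, a57f, adea, c433, cc80, d0dd, d1d4, da6a, f151}.
Reachable from 5e49: {069b, 5e49}.
In f151's history but not 5e49's: {18fe, 2c77, 3e8a, 77ea, 8fe5, 97fe, a57f, adea, c433, cc80, d0dd, d1d4, da6a, f151} — 14 commits.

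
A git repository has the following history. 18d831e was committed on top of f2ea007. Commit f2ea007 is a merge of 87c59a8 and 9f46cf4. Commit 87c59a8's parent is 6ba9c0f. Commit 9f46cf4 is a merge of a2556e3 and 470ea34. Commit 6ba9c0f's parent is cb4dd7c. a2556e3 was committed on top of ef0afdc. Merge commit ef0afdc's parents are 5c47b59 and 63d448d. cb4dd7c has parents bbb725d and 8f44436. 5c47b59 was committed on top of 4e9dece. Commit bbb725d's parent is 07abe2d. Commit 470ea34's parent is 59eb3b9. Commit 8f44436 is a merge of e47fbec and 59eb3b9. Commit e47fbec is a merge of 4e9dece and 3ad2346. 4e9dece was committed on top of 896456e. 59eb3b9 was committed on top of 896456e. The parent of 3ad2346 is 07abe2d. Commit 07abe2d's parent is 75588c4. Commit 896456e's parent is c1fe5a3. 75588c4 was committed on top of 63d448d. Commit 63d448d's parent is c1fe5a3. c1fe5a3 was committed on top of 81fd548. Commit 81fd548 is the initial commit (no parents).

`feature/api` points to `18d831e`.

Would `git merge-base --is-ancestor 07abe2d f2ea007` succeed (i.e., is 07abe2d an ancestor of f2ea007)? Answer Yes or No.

Ancestors of f2ea007 (commits reachable by following parents): {07abe2d, 3ad2346, 470ea34, 4e9dece, 59eb3b9, 5c47b59, 63d448d, 6ba9c0f, 75588c4, 81fd548, 87c59a8, 896456e, 8f44436, 9f46cf4, a2556e3, bbb725d, c1fe5a3, cb4dd7c, e47fbec, ef0afdc, f2ea007}.
07abe2d is in that set, so it is an ancestor of f2ea007.

Yes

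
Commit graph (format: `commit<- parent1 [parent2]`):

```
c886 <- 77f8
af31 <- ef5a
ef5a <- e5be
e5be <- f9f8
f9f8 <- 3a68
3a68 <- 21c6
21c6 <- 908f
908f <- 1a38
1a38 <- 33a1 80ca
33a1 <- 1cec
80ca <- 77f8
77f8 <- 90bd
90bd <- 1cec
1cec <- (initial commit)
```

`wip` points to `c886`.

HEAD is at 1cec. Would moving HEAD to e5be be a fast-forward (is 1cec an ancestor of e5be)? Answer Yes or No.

A fast-forward from 1cec to e5be is possible iff 1cec is an ancestor of e5be.
Ancestors of e5be: {1a38, 1cec, 21c6, 33a1, 3a68, 77f8, 80ca, 908f, 90bd, e5be, f9f8}.
1cec is among them, so fast-forward is possible.

Yes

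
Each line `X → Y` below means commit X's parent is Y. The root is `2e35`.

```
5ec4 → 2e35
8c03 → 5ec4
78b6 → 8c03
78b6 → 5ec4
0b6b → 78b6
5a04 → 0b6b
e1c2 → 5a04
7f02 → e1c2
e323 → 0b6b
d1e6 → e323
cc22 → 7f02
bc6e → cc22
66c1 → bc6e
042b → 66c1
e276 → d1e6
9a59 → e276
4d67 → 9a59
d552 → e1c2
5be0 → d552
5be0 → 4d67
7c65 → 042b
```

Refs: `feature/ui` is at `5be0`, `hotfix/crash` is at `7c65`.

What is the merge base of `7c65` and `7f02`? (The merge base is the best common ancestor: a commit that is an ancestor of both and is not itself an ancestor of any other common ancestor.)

7f02

Ancestors of 7c65: {042b, 0b6b, 2e35, 5a04, 5ec4, 66c1, 78b6, 7c65, 7f02, 8c03, bc6e, cc22, e1c2}.
Ancestors of 7f02: {0b6b, 2e35, 5a04, 5ec4, 78b6, 7f02, 8c03, e1c2}.
Common ancestors: {0b6b, 2e35, 5a04, 5ec4, 78b6, 7f02, 8c03, e1c2}.
Among these, 7f02 is not an ancestor of any other common ancestor — it is the merge base.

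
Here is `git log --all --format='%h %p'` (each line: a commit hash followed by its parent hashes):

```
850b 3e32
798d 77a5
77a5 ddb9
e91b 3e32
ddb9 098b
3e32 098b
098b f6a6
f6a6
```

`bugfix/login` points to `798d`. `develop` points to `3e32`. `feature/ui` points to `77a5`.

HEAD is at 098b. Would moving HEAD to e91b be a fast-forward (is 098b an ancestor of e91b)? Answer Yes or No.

A fast-forward from 098b to e91b is possible iff 098b is an ancestor of e91b.
Ancestors of e91b: {098b, 3e32, e91b, f6a6}.
098b is among them, so fast-forward is possible.

Yes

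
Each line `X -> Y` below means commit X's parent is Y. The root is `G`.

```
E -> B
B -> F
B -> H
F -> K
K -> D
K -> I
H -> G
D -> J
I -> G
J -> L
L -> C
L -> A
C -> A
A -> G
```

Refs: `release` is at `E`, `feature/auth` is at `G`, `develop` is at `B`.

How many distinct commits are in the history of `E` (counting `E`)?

12

Walking parent pointers from E: reachable set = {A, B, C, D, E, F, G, H, I, J, K, L}.
That is 12 commits.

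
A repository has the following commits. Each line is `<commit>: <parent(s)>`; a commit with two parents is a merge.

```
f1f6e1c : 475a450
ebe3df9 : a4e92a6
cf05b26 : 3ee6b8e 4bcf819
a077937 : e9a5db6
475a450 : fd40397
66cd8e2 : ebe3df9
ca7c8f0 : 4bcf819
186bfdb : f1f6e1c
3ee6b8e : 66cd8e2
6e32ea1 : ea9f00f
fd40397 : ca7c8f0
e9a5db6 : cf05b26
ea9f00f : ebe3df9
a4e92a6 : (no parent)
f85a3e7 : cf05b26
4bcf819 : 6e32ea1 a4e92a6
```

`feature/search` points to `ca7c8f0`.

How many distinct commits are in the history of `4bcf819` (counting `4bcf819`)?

5

Walking parent pointers from 4bcf819: reachable set = {4bcf819, 6e32ea1, a4e92a6, ea9f00f, ebe3df9}.
That is 5 commits.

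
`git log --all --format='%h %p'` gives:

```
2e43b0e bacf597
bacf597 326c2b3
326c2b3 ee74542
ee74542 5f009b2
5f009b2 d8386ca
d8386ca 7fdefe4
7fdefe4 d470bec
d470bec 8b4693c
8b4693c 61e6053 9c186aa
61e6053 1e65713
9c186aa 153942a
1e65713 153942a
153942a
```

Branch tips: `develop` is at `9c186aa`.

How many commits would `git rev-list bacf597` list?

Walking parent pointers from bacf597: reachable set = {153942a, 1e65713, 326c2b3, 5f009b2, 61e6053, 7fdefe4, 8b4693c, 9c186aa, bacf597, d470bec, d8386ca, ee74542}.
That is 12 commits.

12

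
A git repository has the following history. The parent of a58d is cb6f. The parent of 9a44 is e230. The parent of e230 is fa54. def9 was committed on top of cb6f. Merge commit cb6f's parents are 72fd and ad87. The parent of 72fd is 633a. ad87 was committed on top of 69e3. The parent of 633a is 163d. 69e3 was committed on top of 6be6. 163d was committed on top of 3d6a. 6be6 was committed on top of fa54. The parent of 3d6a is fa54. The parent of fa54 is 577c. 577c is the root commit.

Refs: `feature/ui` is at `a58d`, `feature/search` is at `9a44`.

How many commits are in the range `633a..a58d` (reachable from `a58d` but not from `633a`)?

Reachable from a58d: {163d, 3d6a, 577c, 633a, 69e3, 6be6, 72fd, a58d, ad87, cb6f, fa54}.
Reachable from 633a: {163d, 3d6a, 577c, 633a, fa54}.
In a58d's history but not 633a's: {69e3, 6be6, 72fd, a58d, ad87, cb6f} — 6 commits.

6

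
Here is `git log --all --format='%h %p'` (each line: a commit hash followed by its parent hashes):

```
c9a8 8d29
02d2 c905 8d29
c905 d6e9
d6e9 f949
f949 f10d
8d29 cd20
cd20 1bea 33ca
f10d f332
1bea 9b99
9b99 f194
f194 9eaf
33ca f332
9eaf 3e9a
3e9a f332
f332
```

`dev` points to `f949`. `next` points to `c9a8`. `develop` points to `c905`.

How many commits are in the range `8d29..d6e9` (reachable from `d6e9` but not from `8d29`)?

3

Reachable from d6e9: {d6e9, f10d, f332, f949}.
Reachable from 8d29: {1bea, 33ca, 3e9a, 8d29, 9b99, 9eaf, cd20, f194, f332}.
In d6e9's history but not 8d29's: {d6e9, f10d, f949} — 3 commits.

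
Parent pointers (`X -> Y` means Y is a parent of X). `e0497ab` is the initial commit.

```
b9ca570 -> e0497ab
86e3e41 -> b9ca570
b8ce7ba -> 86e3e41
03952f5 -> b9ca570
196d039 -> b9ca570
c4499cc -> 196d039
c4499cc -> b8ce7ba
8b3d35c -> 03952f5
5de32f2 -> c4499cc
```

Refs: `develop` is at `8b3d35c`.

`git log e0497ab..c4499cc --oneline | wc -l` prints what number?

5

Reachable from c4499cc: {196d039, 86e3e41, b8ce7ba, b9ca570, c4499cc, e0497ab}.
Reachable from e0497ab: {e0497ab}.
In c4499cc's history but not e0497ab's: {196d039, 86e3e41, b8ce7ba, b9ca570, c4499cc} — 5 commits.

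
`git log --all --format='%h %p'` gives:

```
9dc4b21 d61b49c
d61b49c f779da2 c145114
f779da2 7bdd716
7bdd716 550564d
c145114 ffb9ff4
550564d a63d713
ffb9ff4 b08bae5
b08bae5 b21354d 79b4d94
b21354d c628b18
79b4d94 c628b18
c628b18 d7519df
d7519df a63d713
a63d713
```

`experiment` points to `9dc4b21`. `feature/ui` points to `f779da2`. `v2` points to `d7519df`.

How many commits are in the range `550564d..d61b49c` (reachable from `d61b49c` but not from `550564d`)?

Reachable from d61b49c: {550564d, 79b4d94, 7bdd716, a63d713, b08bae5, b21354d, c145114, c628b18, d61b49c, d7519df, f779da2, ffb9ff4}.
Reachable from 550564d: {550564d, a63d713}.
In d61b49c's history but not 550564d's: {79b4d94, 7bdd716, b08bae5, b21354d, c145114, c628b18, d61b49c, d7519df, f779da2, ffb9ff4} — 10 commits.

10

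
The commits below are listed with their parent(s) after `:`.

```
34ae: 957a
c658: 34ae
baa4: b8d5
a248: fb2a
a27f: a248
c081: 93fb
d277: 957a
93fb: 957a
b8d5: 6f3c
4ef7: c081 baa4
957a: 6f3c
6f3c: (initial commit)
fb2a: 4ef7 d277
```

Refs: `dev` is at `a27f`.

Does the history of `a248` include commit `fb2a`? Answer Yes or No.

Yes

Ancestors of a248 (commits reachable by following parents): {4ef7, 6f3c, 93fb, 957a, a248, b8d5, baa4, c081, d277, fb2a}.
fb2a is in that set, so it is an ancestor of a248.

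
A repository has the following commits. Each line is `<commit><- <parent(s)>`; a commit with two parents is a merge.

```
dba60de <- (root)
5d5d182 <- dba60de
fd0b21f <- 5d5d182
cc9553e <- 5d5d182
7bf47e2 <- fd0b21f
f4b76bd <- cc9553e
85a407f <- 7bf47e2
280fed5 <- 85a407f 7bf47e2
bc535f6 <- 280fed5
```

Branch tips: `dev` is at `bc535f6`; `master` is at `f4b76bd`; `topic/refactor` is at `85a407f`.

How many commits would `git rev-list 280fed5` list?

Walking parent pointers from 280fed5: reachable set = {280fed5, 5d5d182, 7bf47e2, 85a407f, dba60de, fd0b21f}.
That is 6 commits.

6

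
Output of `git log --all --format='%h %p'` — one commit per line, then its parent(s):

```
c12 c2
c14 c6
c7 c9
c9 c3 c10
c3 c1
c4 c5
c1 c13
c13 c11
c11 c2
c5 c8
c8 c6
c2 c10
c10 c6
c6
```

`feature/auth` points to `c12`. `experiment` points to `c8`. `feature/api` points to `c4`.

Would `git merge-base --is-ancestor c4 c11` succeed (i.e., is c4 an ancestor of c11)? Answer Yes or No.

Ancestors of c11: {c10, c11, c2, c6}.
c4 is not in that set, so it is not an ancestor of c11.

No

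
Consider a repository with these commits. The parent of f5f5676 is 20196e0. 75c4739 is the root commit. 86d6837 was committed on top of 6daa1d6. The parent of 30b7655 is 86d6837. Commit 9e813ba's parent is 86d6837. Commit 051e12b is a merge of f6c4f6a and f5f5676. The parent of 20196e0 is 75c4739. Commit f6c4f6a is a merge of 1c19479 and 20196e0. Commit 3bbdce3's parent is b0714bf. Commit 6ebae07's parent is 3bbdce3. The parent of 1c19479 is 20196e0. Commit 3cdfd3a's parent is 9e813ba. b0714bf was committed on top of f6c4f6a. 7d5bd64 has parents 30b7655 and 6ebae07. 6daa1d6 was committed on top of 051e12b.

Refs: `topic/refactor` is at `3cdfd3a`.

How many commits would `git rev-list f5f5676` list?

3

Walking parent pointers from f5f5676: reachable set = {20196e0, 75c4739, f5f5676}.
That is 3 commits.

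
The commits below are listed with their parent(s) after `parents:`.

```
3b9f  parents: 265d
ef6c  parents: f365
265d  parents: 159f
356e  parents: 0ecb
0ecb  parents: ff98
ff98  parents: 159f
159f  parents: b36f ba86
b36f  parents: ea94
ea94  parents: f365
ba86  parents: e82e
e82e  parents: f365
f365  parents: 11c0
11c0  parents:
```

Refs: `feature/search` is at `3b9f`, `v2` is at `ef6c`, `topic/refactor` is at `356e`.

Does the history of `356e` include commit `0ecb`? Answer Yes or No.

Yes

Ancestors of 356e (commits reachable by following parents): {0ecb, 11c0, 159f, 356e, b36f, ba86, e82e, ea94, f365, ff98}.
0ecb is in that set, so it is an ancestor of 356e.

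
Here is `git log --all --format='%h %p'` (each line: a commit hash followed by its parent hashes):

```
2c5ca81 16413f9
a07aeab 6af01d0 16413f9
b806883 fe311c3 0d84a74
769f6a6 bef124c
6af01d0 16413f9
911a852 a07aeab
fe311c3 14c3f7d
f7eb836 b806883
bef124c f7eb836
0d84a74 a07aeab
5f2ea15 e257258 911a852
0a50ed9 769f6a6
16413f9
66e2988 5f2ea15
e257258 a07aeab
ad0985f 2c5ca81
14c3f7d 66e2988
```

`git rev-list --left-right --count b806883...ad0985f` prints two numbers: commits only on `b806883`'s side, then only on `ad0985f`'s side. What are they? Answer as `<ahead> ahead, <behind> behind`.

10 ahead, 2 behind

Reachable from b806883: {0d84a74, 14c3f7d, 16413f9, 5f2ea15, 66e2988, 6af01d0, 911a852, a07aeab, b806883, e257258, fe311c3}.
Reachable from ad0985f: {16413f9, 2c5ca81, ad0985f}.
Only in b806883's history (ahead): {0d84a74, 14c3f7d, 5f2ea15, 66e2988, 6af01d0, 911a852, a07aeab, b806883, e257258, fe311c3} — 10.
Only in ad0985f's history (behind): {2c5ca81, ad0985f} — 2.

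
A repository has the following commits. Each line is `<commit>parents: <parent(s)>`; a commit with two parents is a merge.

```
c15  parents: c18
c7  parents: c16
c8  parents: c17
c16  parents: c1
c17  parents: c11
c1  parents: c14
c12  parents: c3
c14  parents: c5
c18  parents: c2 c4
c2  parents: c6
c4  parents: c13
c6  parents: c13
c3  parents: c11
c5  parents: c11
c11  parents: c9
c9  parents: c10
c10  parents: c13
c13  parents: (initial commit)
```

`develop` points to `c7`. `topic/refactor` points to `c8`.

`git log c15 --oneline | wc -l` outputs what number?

Walking parent pointers from c15: reachable set = {c13, c15, c18, c2, c4, c6}.
That is 6 commits.

6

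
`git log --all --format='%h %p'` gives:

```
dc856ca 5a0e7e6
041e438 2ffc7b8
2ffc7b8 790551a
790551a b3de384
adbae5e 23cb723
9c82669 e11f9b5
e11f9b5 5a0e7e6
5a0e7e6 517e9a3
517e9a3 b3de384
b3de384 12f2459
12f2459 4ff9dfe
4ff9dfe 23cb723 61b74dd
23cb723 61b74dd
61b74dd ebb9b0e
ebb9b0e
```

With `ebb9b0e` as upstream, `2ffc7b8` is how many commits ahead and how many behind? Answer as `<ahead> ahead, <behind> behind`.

Reachable from 2ffc7b8: {12f2459, 23cb723, 2ffc7b8, 4ff9dfe, 61b74dd, 790551a, b3de384, ebb9b0e}.
Reachable from ebb9b0e: {ebb9b0e}.
Only in 2ffc7b8's history (ahead): {12f2459, 23cb723, 2ffc7b8, 4ff9dfe, 61b74dd, 790551a, b3de384} — 7.
Only in ebb9b0e's history (behind): {} — 0.

7 ahead, 0 behind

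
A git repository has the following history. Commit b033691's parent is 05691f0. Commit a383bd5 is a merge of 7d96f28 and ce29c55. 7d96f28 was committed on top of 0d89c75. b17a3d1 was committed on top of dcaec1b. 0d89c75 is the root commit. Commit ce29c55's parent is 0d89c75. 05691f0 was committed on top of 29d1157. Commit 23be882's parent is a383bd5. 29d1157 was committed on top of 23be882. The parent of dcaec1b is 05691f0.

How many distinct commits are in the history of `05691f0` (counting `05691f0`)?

Walking parent pointers from 05691f0: reachable set = {05691f0, 0d89c75, 23be882, 29d1157, 7d96f28, a383bd5, ce29c55}.
That is 7 commits.

7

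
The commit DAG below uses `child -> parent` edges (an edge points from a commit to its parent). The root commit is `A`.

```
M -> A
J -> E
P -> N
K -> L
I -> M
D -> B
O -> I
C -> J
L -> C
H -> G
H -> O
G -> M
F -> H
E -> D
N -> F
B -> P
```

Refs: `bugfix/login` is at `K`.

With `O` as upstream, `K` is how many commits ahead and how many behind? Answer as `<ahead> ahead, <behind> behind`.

Reachable from K: {A, B, C, D, E, F, G, H, I, J, K, L, M, N, O, P}.
Reachable from O: {A, I, M, O}.
Only in K's history (ahead): {B, C, D, E, F, G, H, J, K, L, N, P} — 12.
Only in O's history (behind): {} — 0.

12 ahead, 0 behind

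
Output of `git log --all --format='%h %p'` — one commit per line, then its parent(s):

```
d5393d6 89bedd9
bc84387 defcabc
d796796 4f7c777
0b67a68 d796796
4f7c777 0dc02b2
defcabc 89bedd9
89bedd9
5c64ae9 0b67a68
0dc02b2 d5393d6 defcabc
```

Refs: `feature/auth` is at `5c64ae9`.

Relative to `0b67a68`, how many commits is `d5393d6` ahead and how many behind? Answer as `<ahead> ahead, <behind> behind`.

0 ahead, 5 behind

Reachable from d5393d6: {89bedd9, d5393d6}.
Reachable from 0b67a68: {0b67a68, 0dc02b2, 4f7c777, 89bedd9, d5393d6, d796796, defcabc}.
Only in d5393d6's history (ahead): {} — 0.
Only in 0b67a68's history (behind): {0b67a68, 0dc02b2, 4f7c777, d796796, defcabc} — 5.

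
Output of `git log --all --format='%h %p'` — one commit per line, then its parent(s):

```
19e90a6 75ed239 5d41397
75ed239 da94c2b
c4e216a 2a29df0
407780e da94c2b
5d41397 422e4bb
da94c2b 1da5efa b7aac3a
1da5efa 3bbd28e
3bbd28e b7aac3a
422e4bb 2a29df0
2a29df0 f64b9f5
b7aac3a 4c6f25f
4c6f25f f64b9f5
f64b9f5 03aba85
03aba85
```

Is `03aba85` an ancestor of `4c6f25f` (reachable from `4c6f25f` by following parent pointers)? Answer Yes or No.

Yes

Ancestors of 4c6f25f (commits reachable by following parents): {03aba85, 4c6f25f, f64b9f5}.
03aba85 is in that set, so it is an ancestor of 4c6f25f.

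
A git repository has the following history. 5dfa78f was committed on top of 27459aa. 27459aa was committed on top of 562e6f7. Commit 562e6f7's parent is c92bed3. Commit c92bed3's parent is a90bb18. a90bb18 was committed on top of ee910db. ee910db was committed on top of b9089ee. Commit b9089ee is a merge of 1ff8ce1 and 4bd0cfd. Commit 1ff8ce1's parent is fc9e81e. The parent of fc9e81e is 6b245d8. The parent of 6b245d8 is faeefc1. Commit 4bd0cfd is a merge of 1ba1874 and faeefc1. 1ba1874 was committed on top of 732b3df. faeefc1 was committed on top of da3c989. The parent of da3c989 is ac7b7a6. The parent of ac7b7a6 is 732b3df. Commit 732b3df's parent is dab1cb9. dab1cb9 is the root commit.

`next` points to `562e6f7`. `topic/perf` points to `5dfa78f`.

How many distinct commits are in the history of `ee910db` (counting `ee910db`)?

Walking parent pointers from ee910db: reachable set = {1ba1874, 1ff8ce1, 4bd0cfd, 6b245d8, 732b3df, ac7b7a6, b9089ee, da3c989, dab1cb9, ee910db, faeefc1, fc9e81e}.
That is 12 commits.

12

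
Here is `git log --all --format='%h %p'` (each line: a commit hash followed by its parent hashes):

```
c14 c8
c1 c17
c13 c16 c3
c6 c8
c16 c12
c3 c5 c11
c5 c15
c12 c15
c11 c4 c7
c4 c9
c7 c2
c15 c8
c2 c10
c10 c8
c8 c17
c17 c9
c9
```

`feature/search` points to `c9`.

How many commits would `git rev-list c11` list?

Walking parent pointers from c11: reachable set = {c10, c11, c17, c2, c4, c7, c8, c9}.
That is 8 commits.

8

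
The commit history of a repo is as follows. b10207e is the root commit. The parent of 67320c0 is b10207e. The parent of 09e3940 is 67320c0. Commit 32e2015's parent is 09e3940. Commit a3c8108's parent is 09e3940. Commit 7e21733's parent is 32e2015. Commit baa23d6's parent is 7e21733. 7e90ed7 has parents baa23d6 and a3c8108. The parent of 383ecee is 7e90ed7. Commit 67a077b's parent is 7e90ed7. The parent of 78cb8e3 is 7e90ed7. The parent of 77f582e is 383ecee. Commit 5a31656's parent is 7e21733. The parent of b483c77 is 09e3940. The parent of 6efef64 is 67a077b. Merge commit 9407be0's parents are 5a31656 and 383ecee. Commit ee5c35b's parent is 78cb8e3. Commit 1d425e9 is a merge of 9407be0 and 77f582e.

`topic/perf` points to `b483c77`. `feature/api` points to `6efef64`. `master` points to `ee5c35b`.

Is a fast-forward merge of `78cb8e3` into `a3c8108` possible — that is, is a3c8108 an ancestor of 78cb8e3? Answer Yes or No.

Yes

A fast-forward from a3c8108 to 78cb8e3 is possible iff a3c8108 is an ancestor of 78cb8e3.
Ancestors of 78cb8e3: {09e3940, 32e2015, 67320c0, 78cb8e3, 7e21733, 7e90ed7, a3c8108, b10207e, baa23d6}.
a3c8108 is among them, so fast-forward is possible.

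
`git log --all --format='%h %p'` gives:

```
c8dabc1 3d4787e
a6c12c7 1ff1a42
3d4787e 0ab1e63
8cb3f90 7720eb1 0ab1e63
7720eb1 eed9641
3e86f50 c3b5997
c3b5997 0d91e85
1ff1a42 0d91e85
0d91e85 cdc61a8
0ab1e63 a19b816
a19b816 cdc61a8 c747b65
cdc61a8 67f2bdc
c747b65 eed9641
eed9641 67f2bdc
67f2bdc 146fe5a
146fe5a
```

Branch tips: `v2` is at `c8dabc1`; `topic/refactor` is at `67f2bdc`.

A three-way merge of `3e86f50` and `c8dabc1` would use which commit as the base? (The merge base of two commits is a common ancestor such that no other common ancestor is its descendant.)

cdc61a8

Ancestors of 3e86f50: {0d91e85, 146fe5a, 3e86f50, 67f2bdc, c3b5997, cdc61a8}.
Ancestors of c8dabc1: {0ab1e63, 146fe5a, 3d4787e, 67f2bdc, a19b816, c747b65, c8dabc1, cdc61a8, eed9641}.
Common ancestors: {146fe5a, 67f2bdc, cdc61a8}.
Among these, cdc61a8 is not an ancestor of any other common ancestor — it is the merge base.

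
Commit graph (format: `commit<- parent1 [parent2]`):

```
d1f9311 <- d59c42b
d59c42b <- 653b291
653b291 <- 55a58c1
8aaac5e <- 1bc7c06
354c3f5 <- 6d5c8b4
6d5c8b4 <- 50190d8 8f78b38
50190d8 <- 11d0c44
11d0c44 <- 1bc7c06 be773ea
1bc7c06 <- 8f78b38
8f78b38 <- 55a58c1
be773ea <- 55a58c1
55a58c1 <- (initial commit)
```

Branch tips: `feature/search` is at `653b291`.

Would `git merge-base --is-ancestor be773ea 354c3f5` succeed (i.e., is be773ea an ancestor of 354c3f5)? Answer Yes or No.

Ancestors of 354c3f5 (commits reachable by following parents): {11d0c44, 1bc7c06, 354c3f5, 50190d8, 55a58c1, 6d5c8b4, 8f78b38, be773ea}.
be773ea is in that set, so it is an ancestor of 354c3f5.

Yes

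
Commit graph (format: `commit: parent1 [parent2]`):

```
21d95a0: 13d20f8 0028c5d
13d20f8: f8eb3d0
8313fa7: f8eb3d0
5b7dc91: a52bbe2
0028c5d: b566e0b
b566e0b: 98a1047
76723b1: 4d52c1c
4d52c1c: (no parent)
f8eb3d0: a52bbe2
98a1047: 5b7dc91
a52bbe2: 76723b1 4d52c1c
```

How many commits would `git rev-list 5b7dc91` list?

Walking parent pointers from 5b7dc91: reachable set = {4d52c1c, 5b7dc91, 76723b1, a52bbe2}.
That is 4 commits.

4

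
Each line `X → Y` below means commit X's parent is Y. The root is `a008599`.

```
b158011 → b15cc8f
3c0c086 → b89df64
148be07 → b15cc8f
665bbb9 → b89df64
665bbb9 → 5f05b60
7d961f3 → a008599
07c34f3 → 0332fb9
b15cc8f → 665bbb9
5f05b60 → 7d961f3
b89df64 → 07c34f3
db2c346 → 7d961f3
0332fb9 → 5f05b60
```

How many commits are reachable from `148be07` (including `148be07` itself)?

Walking parent pointers from 148be07: reachable set = {0332fb9, 07c34f3, 148be07, 5f05b60, 665bbb9, 7d961f3, a008599, b15cc8f, b89df64}.
That is 9 commits.

9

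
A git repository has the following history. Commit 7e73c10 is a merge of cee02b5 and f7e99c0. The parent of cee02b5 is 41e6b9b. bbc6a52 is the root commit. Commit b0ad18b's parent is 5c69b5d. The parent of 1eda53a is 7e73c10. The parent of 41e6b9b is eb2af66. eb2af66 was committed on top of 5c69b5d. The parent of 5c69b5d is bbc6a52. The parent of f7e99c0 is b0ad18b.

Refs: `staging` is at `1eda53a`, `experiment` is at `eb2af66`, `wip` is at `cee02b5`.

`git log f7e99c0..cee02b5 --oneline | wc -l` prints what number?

3

Reachable from cee02b5: {41e6b9b, 5c69b5d, bbc6a52, cee02b5, eb2af66}.
Reachable from f7e99c0: {5c69b5d, b0ad18b, bbc6a52, f7e99c0}.
In cee02b5's history but not f7e99c0's: {41e6b9b, cee02b5, eb2af66} — 3 commits.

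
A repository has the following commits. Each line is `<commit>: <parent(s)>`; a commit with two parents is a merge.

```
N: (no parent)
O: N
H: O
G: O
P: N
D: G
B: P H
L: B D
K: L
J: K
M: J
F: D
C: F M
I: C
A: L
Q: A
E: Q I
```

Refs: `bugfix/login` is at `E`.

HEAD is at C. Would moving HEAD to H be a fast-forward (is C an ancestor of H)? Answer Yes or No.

A fast-forward from C to H is possible iff C is an ancestor of H.
Ancestors of H: {H, N, O}.
C is not among them, so fast-forward is not possible.

No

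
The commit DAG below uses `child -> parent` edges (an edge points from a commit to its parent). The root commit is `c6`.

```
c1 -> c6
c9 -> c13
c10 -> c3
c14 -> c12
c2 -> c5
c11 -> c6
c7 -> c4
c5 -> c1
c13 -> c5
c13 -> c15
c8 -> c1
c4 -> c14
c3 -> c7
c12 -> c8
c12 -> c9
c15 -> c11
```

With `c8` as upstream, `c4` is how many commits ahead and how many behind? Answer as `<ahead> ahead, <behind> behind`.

8 ahead, 0 behind

Reachable from c4: {c1, c11, c12, c13, c14, c15, c4, c5, c6, c8, c9}.
Reachable from c8: {c1, c6, c8}.
Only in c4's history (ahead): {c11, c12, c13, c14, c15, c4, c5, c9} — 8.
Only in c8's history (behind): {} — 0.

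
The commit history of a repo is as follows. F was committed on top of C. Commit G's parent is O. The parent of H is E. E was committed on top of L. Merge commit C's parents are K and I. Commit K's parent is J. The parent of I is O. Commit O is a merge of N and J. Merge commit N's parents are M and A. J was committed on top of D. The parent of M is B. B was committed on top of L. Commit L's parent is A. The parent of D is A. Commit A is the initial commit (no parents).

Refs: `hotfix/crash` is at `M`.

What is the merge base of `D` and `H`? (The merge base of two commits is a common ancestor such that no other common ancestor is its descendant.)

Ancestors of D: {A, D}.
Ancestors of H: {A, E, H, L}.
Common ancestors: {A}.
The only common ancestor is A, so it is the merge base.

A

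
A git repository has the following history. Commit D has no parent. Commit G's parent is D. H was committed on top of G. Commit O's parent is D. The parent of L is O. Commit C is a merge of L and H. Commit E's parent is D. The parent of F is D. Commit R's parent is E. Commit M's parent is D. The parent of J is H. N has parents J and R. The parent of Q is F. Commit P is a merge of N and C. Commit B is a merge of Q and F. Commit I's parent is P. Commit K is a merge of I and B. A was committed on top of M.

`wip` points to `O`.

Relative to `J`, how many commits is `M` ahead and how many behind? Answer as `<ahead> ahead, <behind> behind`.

1 ahead, 3 behind

Reachable from M: {D, M}.
Reachable from J: {D, G, H, J}.
Only in M's history (ahead): {M} — 1.
Only in J's history (behind): {G, H, J} — 3.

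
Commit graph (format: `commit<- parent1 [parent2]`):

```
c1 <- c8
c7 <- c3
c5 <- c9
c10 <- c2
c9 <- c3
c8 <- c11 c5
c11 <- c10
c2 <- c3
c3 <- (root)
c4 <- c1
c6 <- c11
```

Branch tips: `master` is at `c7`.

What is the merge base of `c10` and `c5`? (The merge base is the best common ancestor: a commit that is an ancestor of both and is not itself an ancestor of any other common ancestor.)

Ancestors of c10: {c10, c2, c3}.
Ancestors of c5: {c3, c5, c9}.
Common ancestors: {c3}.
The only common ancestor is c3, so it is the merge base.

c3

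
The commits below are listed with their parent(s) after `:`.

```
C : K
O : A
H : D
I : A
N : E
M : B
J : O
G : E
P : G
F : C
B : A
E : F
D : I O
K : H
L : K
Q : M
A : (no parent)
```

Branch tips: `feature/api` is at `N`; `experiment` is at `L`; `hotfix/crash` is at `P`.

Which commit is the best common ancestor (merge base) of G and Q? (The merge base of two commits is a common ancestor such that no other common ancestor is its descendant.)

A

Ancestors of G: {A, C, D, E, F, G, H, I, K, O}.
Ancestors of Q: {A, B, M, Q}.
Common ancestors: {A}.
The only common ancestor is A, so it is the merge base.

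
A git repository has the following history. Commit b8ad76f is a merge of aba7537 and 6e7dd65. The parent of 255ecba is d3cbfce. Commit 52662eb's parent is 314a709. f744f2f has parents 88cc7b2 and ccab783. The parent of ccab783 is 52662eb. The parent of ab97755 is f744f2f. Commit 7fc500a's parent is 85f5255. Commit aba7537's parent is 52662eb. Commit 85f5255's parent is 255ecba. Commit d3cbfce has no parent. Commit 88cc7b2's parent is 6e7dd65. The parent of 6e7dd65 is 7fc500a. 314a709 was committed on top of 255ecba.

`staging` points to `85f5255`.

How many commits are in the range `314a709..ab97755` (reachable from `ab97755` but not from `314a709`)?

Reachable from ab97755: {255ecba, 314a709, 52662eb, 6e7dd65, 7fc500a, 85f5255, 88cc7b2, ab97755, ccab783, d3cbfce, f744f2f}.
Reachable from 314a709: {255ecba, 314a709, d3cbfce}.
In ab97755's history but not 314a709's: {52662eb, 6e7dd65, 7fc500a, 85f5255, 88cc7b2, ab97755, ccab783, f744f2f} — 8 commits.

8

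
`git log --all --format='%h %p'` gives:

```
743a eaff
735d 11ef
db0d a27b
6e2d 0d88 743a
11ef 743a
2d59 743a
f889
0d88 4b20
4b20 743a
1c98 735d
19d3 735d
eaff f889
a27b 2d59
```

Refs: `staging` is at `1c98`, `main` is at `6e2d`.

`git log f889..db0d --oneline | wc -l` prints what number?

Reachable from db0d: {2d59, 743a, a27b, db0d, eaff, f889}.
Reachable from f889: {f889}.
In db0d's history but not f889's: {2d59, 743a, a27b, db0d, eaff} — 5 commits.

5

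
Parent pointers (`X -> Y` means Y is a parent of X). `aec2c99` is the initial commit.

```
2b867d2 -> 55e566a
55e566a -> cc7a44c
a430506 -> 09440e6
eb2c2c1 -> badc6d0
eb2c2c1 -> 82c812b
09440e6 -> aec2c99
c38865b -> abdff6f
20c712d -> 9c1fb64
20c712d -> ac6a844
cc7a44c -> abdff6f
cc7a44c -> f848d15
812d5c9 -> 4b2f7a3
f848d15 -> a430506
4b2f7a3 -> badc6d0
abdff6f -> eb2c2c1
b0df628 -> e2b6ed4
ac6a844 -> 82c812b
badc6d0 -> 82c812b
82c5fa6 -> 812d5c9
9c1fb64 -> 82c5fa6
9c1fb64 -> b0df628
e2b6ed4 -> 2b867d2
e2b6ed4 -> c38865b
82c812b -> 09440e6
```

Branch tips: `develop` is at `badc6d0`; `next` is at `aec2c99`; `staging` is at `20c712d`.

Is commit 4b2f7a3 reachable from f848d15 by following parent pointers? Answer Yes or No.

No

Ancestors of f848d15: {09440e6, a430506, aec2c99, f848d15}.
4b2f7a3 is not in that set, so it is not an ancestor of f848d15.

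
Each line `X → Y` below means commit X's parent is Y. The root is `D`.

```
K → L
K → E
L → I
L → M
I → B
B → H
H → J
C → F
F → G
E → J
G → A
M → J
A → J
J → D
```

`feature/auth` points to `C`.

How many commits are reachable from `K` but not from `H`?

Reachable from K: {B, D, E, H, I, J, K, L, M}.
Reachable from H: {D, H, J}.
In K's history but not H's: {B, E, I, K, L, M} — 6 commits.

6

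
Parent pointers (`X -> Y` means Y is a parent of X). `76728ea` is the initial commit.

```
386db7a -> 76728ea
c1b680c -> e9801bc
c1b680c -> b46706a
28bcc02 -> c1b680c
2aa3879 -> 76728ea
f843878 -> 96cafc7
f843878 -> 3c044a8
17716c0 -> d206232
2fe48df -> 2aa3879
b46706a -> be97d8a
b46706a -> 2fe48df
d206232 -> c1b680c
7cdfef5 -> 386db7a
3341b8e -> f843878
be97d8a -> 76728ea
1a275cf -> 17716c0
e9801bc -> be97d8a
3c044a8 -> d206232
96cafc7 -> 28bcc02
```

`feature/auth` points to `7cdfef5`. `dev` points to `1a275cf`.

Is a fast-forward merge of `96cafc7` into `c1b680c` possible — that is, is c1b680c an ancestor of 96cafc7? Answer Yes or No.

A fast-forward from c1b680c to 96cafc7 is possible iff c1b680c is an ancestor of 96cafc7.
Ancestors of 96cafc7: {28bcc02, 2aa3879, 2fe48df, 76728ea, 96cafc7, b46706a, be97d8a, c1b680c, e9801bc}.
c1b680c is among them, so fast-forward is possible.

Yes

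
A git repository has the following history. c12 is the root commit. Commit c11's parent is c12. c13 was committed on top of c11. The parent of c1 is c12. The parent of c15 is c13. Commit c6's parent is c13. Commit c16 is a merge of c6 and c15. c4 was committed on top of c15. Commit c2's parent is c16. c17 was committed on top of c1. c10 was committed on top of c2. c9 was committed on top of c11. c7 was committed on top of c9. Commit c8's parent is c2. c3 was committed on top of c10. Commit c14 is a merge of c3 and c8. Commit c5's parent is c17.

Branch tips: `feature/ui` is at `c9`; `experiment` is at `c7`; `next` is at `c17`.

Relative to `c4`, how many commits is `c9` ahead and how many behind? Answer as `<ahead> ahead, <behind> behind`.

1 ahead, 3 behind

Reachable from c9: {c11, c12, c9}.
Reachable from c4: {c11, c12, c13, c15, c4}.
Only in c9's history (ahead): {c9} — 1.
Only in c4's history (behind): {c13, c15, c4} — 3.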